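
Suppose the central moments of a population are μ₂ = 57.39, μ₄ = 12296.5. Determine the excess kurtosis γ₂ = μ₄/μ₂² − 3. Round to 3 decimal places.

μ₂² = 57.39² = 3293.61210
μ₄/μ₂² = 12296.5 / 3293.61210 = 3.73344
γ₂ = 3.73344 − 3 ≈ 0.733

0.733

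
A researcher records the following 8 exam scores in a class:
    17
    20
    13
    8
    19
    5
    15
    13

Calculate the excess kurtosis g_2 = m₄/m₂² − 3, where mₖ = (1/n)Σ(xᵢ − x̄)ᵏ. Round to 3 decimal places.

-0.916

x̄ = 13.7500
Σ(xᵢ − x̄)² = 189.5000 ⇒ m₂ = 23.68750
Σ(xᵢ − x̄)⁴ = 9355.1563 ⇒ m₄ = 1169.39453
m₂² = 561.09766
g_2 = m₄/m₂² − 3 = 2.08412 − 3 ≈ -0.916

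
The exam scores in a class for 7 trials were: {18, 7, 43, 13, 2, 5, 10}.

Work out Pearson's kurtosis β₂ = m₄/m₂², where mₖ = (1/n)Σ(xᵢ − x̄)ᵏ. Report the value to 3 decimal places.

x̄ = 14.0000
Σ(xᵢ − x̄)² = 1148.0000 ⇒ m₂ = 164.00000
Σ(xᵢ − x̄)⁴ = 737492.0000 ⇒ m₄ = 105356.00000
m₂² = 26896.00000
β₂ = m₄/m₂² = 105356.00000 / 26896.00000 ≈ 3.917

3.917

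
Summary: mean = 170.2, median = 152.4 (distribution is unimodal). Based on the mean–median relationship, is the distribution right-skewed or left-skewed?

mean − median = 170.2 − 152.4 = 17.8
mean > median ⇒ the longer tail is on the right ⇒ right-skewed (positively skewed).

right-skewed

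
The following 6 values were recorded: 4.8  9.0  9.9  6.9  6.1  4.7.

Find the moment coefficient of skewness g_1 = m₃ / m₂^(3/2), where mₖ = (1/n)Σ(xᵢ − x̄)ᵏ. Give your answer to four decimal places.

x̄ = (4.8 + 9.0 + 9.9 + 6.9 + 6.1 + 4.7) / 6 = 6.9000
deviations (xᵢ − x̄): -2.1000, 2.1000, 3.0000, 0.0000, -0.8000, -2.2000
Σ(xᵢ − x̄)² = 23.3000 ⇒ m₂ = 23.3000/6 = 3.88333
Σ(xᵢ − x̄)³ = 15.8400 ⇒ m₃ = 15.8400/6 = 2.64000
m₂^(3/2) = 3.88333^(1.5) = 7.65256
g_1 = m₃ / m₂^(3/2) = 2.64000 / 7.65256 ≈ 0.3450

0.3450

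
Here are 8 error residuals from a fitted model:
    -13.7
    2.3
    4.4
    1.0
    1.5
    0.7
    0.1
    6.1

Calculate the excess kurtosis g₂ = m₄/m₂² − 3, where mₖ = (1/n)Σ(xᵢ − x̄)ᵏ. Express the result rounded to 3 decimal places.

1.997

x̄ = 0.3000
Σ(xᵢ − x̄)² = 252.5800 ⇒ m₂ = 31.57250
Σ(xᵢ − x̄)⁴ = 39848.5666 ⇒ m₄ = 4981.07083
m₂² = 996.82276
g₂ = m₄/m₂² − 3 = 4.99695 − 3 ≈ 1.997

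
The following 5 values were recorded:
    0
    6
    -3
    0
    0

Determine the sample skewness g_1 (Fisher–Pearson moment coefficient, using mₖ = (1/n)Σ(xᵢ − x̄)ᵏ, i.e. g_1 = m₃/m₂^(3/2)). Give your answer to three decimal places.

0.868

x̄ = (0 + 6 - 3 + 0 + 0) / 5 = 0.6000
deviations (xᵢ − x̄): -0.6000, 5.4000, -3.6000, -0.6000, -0.6000
Σ(xᵢ − x̄)² = 43.2000 ⇒ m₂ = 43.2000/5 = 8.64000
Σ(xᵢ − x̄)³ = 110.1600 ⇒ m₃ = 110.1600/5 = 22.03200
m₂^(3/2) = 8.64000^(1.5) = 25.39631
g_1 = m₃ / m₂^(3/2) = 22.03200 / 25.39631 ≈ 0.868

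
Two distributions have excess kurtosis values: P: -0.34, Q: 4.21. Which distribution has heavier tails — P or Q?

Higher excess kurtosis ⇒ heavier tails relative to the normal distribution.
-0.34 vs 4.21: the larger is 4.21, so Q has heavier tails. (Q is leptokurtic — heavier-than-normal tails; the other is platykurtic.)

Q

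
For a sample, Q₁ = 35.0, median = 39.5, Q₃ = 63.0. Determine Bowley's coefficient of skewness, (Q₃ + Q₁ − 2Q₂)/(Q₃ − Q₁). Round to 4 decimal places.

0.6786

numerator: Q₃ + Q₁ − 2Q₂ = 63.0 + 35.0 − 2×39.5 = 19.0000
denominator: Q₃ − Q₁ = 63.0 − 35.0 = 28.0000
Bowley skewness = 19.0000 / 28.0000 ≈ 0.6786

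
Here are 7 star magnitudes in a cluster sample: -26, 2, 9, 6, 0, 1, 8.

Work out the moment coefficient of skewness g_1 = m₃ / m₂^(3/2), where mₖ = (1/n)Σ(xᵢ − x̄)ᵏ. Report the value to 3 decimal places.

x̄ = (-26 + 2 + 9 + 6 + 0 + 1 + 8) / 7 = 0.0000
deviations (xᵢ − x̄): -26.0000, 2.0000, 9.0000, 6.0000, 0.0000, 1.0000, 8.0000
Σ(xᵢ − x̄)² = 862.0000 ⇒ m₂ = 862.0000/7 = 123.14286
Σ(xᵢ − x̄)³ = -16110.0000 ⇒ m₃ = -16110.0000/7 = -2301.42857
m₂^(3/2) = 123.14286^(1.5) = 1366.51322
g_1 = m₃ / m₂^(3/2) = -2301.42857 / 1366.51322 ≈ -1.684

-1.684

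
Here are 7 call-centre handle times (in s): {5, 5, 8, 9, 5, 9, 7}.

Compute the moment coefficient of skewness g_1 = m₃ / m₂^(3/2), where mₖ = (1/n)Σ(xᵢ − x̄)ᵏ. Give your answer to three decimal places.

x̄ = (5 + 5 + 8 + 9 + 5 + 9 + 7) / 7 = 6.8571
deviations (xᵢ − x̄): -1.8571, -1.8571, 1.1429, 2.1429, -1.8571, 2.1429, 0.1429
Σ(xᵢ − x̄)² = 20.8571 ⇒ m₂ = 20.8571/7 = 2.97959
Σ(xᵢ − x̄)³ = 1.9592 ⇒ m₃ = 1.9592/7 = 0.27988
m₂^(3/2) = 2.97959^(1.5) = 5.14322
g_1 = m₃ / m₂^(3/2) = 0.27988 / 5.14322 ≈ 0.054

0.054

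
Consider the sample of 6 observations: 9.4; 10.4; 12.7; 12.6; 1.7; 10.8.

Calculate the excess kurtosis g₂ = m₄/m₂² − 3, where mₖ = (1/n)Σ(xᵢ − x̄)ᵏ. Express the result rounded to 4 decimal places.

x̄ = 9.6000
Σ(xᵢ − x̄)² = 83.1400 ⇒ m₂ = 13.85667
Σ(xᵢ − x̄)⁴ = 4070.8450 ⇒ m₄ = 678.47417
m₂² = 192.00721
g₂ = m₄/m₂² − 3 = 3.53359 − 3 ≈ 0.5336

0.5336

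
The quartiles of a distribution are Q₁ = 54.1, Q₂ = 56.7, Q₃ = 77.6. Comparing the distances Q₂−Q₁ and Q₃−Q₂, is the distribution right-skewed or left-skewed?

Q₂ − Q₁ = 2.6;  Q₃ − Q₂ = 20.9
Q₃ − Q₂ > Q₂ − Q₁ ⇒ the upper half is more spread out ⇒ right-skewed.

right-skewed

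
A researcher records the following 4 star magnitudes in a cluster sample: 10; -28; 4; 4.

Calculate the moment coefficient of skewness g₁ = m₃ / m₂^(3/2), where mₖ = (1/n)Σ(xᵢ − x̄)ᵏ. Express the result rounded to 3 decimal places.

x̄ = (10 - 28 + 4 + 4) / 4 = -2.5000
deviations (xᵢ − x̄): 12.5000, -25.5000, 6.5000, 6.5000
Σ(xᵢ − x̄)² = 891.0000 ⇒ m₂ = 891.0000/4 = 222.75000
Σ(xᵢ − x̄)³ = -14079.0000 ⇒ m₃ = -14079.0000/4 = -3519.75000
m₂^(3/2) = 222.75000^(1.5) = 3324.50177
g₁ = m₃ / m₂^(3/2) = -3519.75000 / 3324.50177 ≈ -1.059

-1.059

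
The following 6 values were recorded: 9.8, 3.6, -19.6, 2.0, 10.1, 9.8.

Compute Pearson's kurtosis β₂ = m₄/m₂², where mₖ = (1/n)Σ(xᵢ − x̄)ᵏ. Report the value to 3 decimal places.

x̄ = 2.6167
Σ(xᵢ − x̄)² = 654.1283 ⇒ m₂ = 109.02139
Σ(xᵢ − x̄)⁴ = 252083.7786 ⇒ m₄ = 42013.96311
m₂² = 11885.66324
β₂ = m₄/m₂² = 42013.96311 / 11885.66324 ≈ 3.535

3.535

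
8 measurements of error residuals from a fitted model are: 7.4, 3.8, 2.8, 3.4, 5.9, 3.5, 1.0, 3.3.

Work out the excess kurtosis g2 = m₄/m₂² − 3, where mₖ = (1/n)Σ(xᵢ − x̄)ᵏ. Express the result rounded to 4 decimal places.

x̄ = 3.8875
Σ(xᵢ − x̄)² = 26.6488 ⇒ m₂ = 3.33109
Σ(xᵢ − x̄)⁴ = 239.7349 ⇒ m₄ = 29.96687
m₂² = 11.09619
g2 = m₄/m₂² − 3 = 2.70065 − 3 ≈ -0.2994

-0.2994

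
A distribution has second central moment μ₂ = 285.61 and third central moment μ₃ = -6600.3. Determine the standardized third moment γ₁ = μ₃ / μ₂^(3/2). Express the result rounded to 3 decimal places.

-1.367

σ = √μ₂ = √285.61 = 16.90000
σ³ = μ₂^(3/2) = 4826.80900
γ₁ = μ₃/σ³ = -6600.3 / 4826.80900 ≈ -1.367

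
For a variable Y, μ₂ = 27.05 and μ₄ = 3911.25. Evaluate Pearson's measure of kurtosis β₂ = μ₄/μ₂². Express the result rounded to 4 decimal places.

μ₂² = 27.05² = 731.70250
μ₄/μ₂² = 3911.25 / 731.70250 = 5.34541
β₂ ≈ 5.3454

5.3454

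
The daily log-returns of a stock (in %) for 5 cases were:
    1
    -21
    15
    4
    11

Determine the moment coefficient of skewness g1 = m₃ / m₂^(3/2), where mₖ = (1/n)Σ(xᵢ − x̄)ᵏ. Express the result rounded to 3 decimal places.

x̄ = (1 - 21 + 15 + 4 + 11) / 5 = 2.0000
deviations (xᵢ − x̄): -1.0000, -23.0000, 13.0000, 2.0000, 9.0000
Σ(xᵢ − x̄)² = 784.0000 ⇒ m₂ = 784.0000/5 = 156.80000
Σ(xᵢ − x̄)³ = -9234.0000 ⇒ m₃ = -9234.0000/5 = -1846.80000
m₂^(3/2) = 156.80000^(1.5) = 1963.44657
g1 = m₃ / m₂^(3/2) = -1846.80000 / 1963.44657 ≈ -0.941

-0.941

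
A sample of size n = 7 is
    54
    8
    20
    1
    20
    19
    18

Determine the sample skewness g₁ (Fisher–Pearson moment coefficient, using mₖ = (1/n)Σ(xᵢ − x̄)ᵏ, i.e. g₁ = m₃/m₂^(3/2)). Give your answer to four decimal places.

1.1948

x̄ = (54 + 8 + 20 + 1 + 20 + 19 + 18) / 7 = 20.0000
deviations (xᵢ − x̄): 34.0000, -12.0000, 0.0000, -19.0000, 0.0000, -1.0000, -2.0000
Σ(xᵢ − x̄)² = 1666.0000 ⇒ m₂ = 1666.0000/7 = 238.00000
Σ(xᵢ − x̄)³ = 30708.0000 ⇒ m₃ = 30708.0000/7 = 4386.85714
m₂^(3/2) = 238.00000^(1.5) = 3671.68517
g₁ = m₃ / m₂^(3/2) = 4386.85714 / 3671.68517 ≈ 1.1948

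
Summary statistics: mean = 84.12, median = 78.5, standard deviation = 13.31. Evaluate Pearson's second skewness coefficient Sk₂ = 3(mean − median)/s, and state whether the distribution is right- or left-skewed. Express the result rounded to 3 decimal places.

Sk₂ = 3(84.12 − 78.5) / 13.31 = 3 × 5.6200 / 13.31
    = 16.8600 / 13.31 ≈ 1.267
Sk₂ > 0 ⇒ mean > median ⇒ right-skewed (positive skew).

1.267, right-skewed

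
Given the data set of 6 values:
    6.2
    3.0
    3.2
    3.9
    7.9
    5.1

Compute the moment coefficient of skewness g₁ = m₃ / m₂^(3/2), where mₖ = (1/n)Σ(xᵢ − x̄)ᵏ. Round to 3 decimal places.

x̄ = (6.2 + 3.0 + 3.2 + 3.9 + 7.9 + 5.1) / 6 = 4.8833
deviations (xᵢ − x̄): 1.3167, -1.8833, -1.6833, -0.9833, 3.0167, 0.2167
Σ(xᵢ − x̄)² = 18.2283 ⇒ m₂ = 18.2283/6 = 3.03806
Σ(xᵢ − x̄)³ = 17.3444 ⇒ m₃ = 17.3444/6 = 2.89074
m₂^(3/2) = 3.03806^(1.5) = 5.29534
g₁ = m₃ / m₂^(3/2) = 2.89074 / 5.29534 ≈ 0.546

0.546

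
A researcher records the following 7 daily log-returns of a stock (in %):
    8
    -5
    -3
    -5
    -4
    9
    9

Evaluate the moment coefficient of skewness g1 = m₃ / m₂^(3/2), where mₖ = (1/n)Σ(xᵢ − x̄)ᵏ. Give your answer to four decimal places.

0.2675

x̄ = (8 - 5 - 3 - 5 - 4 + 9 + 9) / 7 = 1.2857
deviations (xᵢ − x̄): 6.7143, -6.2857, -4.2857, -6.2857, -5.2857, 7.7143, 7.7143
Σ(xᵢ − x̄)² = 289.4286 ⇒ m₂ = 289.4286/7 = 41.34694
Σ(xᵢ − x̄)³ = 497.7551 ⇒ m₃ = 497.7551/7 = 71.10787
m₂^(3/2) = 41.34694^(1.5) = 265.86737
g1 = m₃ / m₂^(3/2) = 71.10787 / 265.86737 ≈ 0.2675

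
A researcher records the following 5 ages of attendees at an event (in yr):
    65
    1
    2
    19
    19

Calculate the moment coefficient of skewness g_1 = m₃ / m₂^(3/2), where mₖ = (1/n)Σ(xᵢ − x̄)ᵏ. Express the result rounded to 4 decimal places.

x̄ = (65 + 1 + 2 + 19 + 19) / 5 = 21.2000
deviations (xᵢ − x̄): 43.8000, -20.2000, -19.2000, -2.2000, -2.2000
Σ(xᵢ − x̄)² = 2704.8000 ⇒ m₂ = 2704.8000/5 = 540.96000
Σ(xᵢ − x̄)³ = 68686.0800 ⇒ m₃ = 68686.0800/5 = 13737.21600
m₂^(3/2) = 540.96000^(1.5) = 12581.94349
g_1 = m₃ / m₂^(3/2) = 13737.21600 / 12581.94349 ≈ 1.0918

1.0918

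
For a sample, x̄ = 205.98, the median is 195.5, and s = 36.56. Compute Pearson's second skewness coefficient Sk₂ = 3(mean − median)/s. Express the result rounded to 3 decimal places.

Sk₂ = 3(205.98 − 195.5) / 36.56 = 3 × 10.4800 / 36.56
    = 31.4400 / 36.56 ≈ 0.860

0.860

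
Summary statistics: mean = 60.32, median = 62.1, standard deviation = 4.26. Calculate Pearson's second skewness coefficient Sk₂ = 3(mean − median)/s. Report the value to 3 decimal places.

Sk₂ = 3(60.32 − 62.1) / 4.26 = 3 × -1.7800 / 4.26
    = -5.3400 / 4.26 ≈ -1.254

-1.254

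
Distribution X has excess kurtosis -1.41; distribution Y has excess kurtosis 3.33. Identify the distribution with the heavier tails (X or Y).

Higher excess kurtosis ⇒ heavier tails relative to the normal distribution.
-1.41 vs 3.33: the larger is 3.33, so Y has heavier tails. (Y is leptokurtic — heavier-than-normal tails; the other is platykurtic.)

Y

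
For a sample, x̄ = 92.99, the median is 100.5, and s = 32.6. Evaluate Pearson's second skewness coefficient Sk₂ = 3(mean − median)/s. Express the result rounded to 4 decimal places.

Sk₂ = 3(92.99 − 100.5) / 32.6 = 3 × -7.5100 / 32.6
    = -22.5300 / 32.6 ≈ -0.6911

-0.6911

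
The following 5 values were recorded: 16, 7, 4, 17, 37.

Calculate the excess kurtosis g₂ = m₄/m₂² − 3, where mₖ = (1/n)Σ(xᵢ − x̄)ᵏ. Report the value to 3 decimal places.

-0.565

x̄ = 16.2000
Σ(xᵢ − x̄)² = 666.8000 ⇒ m₂ = 133.36000
Σ(xᵢ − x̄)⁴ = 216495.0560 ⇒ m₄ = 43299.01120
m₂² = 17784.88960
g₂ = m₄/m₂² − 3 = 2.43460 − 3 ≈ -0.565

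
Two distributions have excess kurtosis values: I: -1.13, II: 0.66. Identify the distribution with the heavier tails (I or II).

II

Higher excess kurtosis ⇒ heavier tails relative to the normal distribution.
-1.13 vs 0.66: the larger is 0.66, so II has heavier tails. (II is leptokurtic — heavier-than-normal tails; the other is platykurtic.)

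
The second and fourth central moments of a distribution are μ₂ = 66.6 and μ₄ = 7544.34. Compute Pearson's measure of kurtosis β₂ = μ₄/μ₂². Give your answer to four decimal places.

μ₂² = 66.6² = 4435.56000
μ₄/μ₂² = 7544.34 / 4435.56000 = 1.70088
β₂ ≈ 1.7009

1.7009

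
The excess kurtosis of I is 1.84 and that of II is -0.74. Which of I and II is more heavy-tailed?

Higher excess kurtosis ⇒ heavier tails relative to the normal distribution.
1.84 vs -0.74: the larger is 1.84, so I has heavier tails. (I is leptokurtic — heavier-than-normal tails; the other is platykurtic.)

I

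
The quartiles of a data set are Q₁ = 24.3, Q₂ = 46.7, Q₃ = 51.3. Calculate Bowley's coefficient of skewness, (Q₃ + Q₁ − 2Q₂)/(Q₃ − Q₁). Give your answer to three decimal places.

numerator: Q₃ + Q₁ − 2Q₂ = 51.3 + 24.3 − 2×46.7 = -17.8000
denominator: Q₃ − Q₁ = 51.3 − 24.3 = 27.0000
Bowley skewness = -17.8000 / 27.0000 ≈ -0.659

-0.659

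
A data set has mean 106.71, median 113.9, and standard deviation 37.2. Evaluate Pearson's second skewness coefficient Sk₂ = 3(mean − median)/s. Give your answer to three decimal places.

-0.580

Sk₂ = 3(106.71 − 113.9) / 37.2 = 3 × -7.1900 / 37.2
    = -21.5700 / 37.2 ≈ -0.580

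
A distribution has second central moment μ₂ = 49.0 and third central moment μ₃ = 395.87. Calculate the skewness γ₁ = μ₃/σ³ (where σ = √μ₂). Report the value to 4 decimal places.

1.1541

σ = √μ₂ = √49.0 = 7.00000
σ³ = μ₂^(3/2) = 343.00000
γ₁ = μ₃/σ³ = 395.87 / 343.00000 ≈ 1.1541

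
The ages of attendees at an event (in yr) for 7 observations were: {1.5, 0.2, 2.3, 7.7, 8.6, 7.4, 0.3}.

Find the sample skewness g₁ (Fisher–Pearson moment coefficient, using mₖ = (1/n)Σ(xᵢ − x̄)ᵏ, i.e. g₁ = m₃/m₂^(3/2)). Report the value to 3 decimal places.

0.212

x̄ = (1.5 + 0.2 + 2.3 + 7.7 + 8.6 + 7.4 + 0.3) / 7 = 4.0000
deviations (xᵢ − x̄): -2.5000, -3.8000, -1.7000, 3.7000, 4.6000, 3.4000, -3.7000
Σ(xᵢ − x̄)² = 83.6800 ⇒ m₂ = 83.6800/7 = 11.95429
Σ(xᵢ − x̄)³ = 61.2300 ⇒ m₃ = 61.2300/7 = 8.74714
m₂^(3/2) = 11.95429^(1.5) = 41.33191
g₁ = m₃ / m₂^(3/2) = 8.74714 / 41.33191 ≈ 0.212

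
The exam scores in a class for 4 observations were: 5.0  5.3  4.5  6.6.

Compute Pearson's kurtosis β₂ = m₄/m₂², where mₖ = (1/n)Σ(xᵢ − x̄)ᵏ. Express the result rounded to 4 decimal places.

2.0512

x̄ = 5.3500
Σ(xᵢ − x̄)² = 2.4100 ⇒ m₂ = 0.60250
Σ(xᵢ − x̄)⁴ = 2.9784 ⇒ m₄ = 0.74461
m₂² = 0.36301
β₂ = m₄/m₂² = 0.74461 / 0.36301 ≈ 2.0512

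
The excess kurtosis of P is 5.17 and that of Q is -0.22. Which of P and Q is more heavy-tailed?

P

Higher excess kurtosis ⇒ heavier tails relative to the normal distribution.
5.17 vs -0.22: the larger is 5.17, so P has heavier tails. (P is leptokurtic — heavier-than-normal tails; the other is platykurtic.)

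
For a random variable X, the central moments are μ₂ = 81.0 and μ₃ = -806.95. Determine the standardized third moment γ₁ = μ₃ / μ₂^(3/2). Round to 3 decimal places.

-1.107

σ = √μ₂ = √81.0 = 9.00000
σ³ = μ₂^(3/2) = 729.00000
γ₁ = μ₃/σ³ = -806.95 / 729.00000 ≈ -1.107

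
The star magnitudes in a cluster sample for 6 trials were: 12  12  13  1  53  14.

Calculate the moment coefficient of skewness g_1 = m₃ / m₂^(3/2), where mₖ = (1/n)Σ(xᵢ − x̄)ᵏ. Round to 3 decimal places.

x̄ = (12 + 12 + 13 + 1 + 53 + 14) / 6 = 17.5000
deviations (xᵢ − x̄): -5.5000, -5.5000, -4.5000, -16.5000, 35.5000, -3.5000
Σ(xᵢ − x̄)² = 1625.5000 ⇒ m₂ = 1625.5000/6 = 270.91667
Σ(xᵢ − x̄)³ = 39780.0000 ⇒ m₃ = 39780.0000/6 = 6630.00000
m₂^(3/2) = 270.91667^(1.5) = 4459.16544
g_1 = m₃ / m₂^(3/2) = 6630.00000 / 4459.16544 ≈ 1.487

1.487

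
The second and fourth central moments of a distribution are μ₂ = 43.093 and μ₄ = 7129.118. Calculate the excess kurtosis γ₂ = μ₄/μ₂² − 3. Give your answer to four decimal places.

0.8390

μ₂² = 43.093² = 1857.00665
μ₄/μ₂² = 7129.118 / 1857.00665 = 3.83904
γ₂ = 3.83904 − 3 ≈ 0.8390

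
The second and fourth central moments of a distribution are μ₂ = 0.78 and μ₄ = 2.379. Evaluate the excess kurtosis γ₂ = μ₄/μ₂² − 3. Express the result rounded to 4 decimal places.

μ₂² = 0.78² = 0.60840
μ₄/μ₂² = 2.379 / 0.60840 = 3.91026
γ₂ = 3.91026 − 3 ≈ 0.9103

0.9103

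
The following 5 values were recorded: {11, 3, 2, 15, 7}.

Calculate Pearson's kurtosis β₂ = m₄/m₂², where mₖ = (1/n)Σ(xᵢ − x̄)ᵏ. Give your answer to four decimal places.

1.6059

x̄ = 7.6000
Σ(xᵢ − x̄)² = 119.2000 ⇒ m₂ = 23.84000
Σ(xᵢ − x̄)⁴ = 4563.6160 ⇒ m₄ = 912.72320
m₂² = 568.34560
β₂ = m₄/m₂² = 912.72320 / 568.34560 ≈ 1.6059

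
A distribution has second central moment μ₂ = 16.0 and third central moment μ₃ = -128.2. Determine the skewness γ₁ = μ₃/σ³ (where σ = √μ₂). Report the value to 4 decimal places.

-2.0031

σ = √μ₂ = √16.0 = 4.00000
σ³ = μ₂^(3/2) = 64.00000
γ₁ = μ₃/σ³ = -128.2 / 64.00000 ≈ -2.0031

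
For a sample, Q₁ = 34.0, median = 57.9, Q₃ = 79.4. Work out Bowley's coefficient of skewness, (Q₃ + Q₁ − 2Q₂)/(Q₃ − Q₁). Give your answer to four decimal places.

-0.0529

numerator: Q₃ + Q₁ − 2Q₂ = 79.4 + 34.0 − 2×57.9 = -2.4000
denominator: Q₃ − Q₁ = 79.4 − 34.0 = 45.4000
Bowley skewness = -2.4000 / 45.4000 ≈ -0.0529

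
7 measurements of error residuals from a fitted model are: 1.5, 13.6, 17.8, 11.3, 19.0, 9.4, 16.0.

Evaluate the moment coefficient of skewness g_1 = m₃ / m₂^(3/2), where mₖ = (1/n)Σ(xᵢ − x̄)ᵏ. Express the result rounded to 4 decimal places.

-0.8324

x̄ = (1.5 + 13.6 + 17.8 + 11.3 + 19.0 + 9.4 + 16.0) / 7 = 12.6571
deviations (xᵢ − x̄): -11.1571, 0.9429, 5.1429, -1.3571, 6.3429, -3.2571, 3.3429
Σ(xᵢ − x̄)² = 215.6771 ⇒ m₂ = 215.6771/7 = 30.81102
Σ(xᵢ − x̄)³ = -996.5145 ⇒ m₃ = -996.5145/7 = -142.35922
m₂^(3/2) = 30.81102^(1.5) = 171.02481
g_1 = m₃ / m₂^(3/2) = -142.35922 / 171.02481 ≈ -0.8324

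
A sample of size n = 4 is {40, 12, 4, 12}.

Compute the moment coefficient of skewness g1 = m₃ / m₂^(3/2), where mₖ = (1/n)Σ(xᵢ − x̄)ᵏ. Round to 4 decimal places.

x̄ = (40 + 12 + 4 + 12) / 4 = 17.0000
deviations (xᵢ − x̄): 23.0000, -5.0000, -13.0000, -5.0000
Σ(xᵢ − x̄)² = 748.0000 ⇒ m₂ = 748.0000/4 = 187.00000
Σ(xᵢ − x̄)³ = 9720.0000 ⇒ m₃ = 9720.0000/4 = 2430.00000
m₂^(3/2) = 187.00000^(1.5) = 2557.18654
g1 = m₃ / m₂^(3/2) = 2430.00000 / 2557.18654 ≈ 0.9503

0.9503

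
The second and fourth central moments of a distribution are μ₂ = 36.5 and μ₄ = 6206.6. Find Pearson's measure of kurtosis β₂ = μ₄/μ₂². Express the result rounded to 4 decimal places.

μ₂² = 36.5² = 1332.25000
μ₄/μ₂² = 6206.6 / 1332.25000 = 4.65874
β₂ ≈ 4.6587

4.6587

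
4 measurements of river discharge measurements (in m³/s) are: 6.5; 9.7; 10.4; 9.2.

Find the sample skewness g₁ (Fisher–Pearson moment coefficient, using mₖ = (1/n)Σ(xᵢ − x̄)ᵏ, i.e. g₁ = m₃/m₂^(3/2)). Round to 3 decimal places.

-0.870

x̄ = (6.5 + 9.7 + 10.4 + 9.2) / 4 = 8.9500
deviations (xᵢ − x̄): -2.4500, 0.7500, 1.4500, 0.2500
Σ(xᵢ − x̄)² = 8.7300 ⇒ m₂ = 8.7300/4 = 2.18250
Σ(xᵢ − x̄)³ = -11.2200 ⇒ m₃ = -11.2200/4 = -2.80500
m₂^(3/2) = 2.18250^(1.5) = 3.22427
g₁ = m₃ / m₂^(3/2) = -2.80500 / 3.22427 ≈ -0.870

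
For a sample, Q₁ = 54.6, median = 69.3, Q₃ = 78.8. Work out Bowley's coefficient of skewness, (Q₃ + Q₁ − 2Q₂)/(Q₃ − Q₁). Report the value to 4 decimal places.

-0.2149

numerator: Q₃ + Q₁ − 2Q₂ = 78.8 + 54.6 − 2×69.3 = -5.2000
denominator: Q₃ − Q₁ = 78.8 − 54.6 = 24.2000
Bowley skewness = -5.2000 / 24.2000 ≈ -0.2149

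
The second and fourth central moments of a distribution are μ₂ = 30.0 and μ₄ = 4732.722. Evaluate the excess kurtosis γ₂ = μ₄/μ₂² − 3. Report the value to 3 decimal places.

μ₂² = 30.0² = 900.00000
μ₄/μ₂² = 4732.722 / 900.00000 = 5.25858
γ₂ = 5.25858 − 3 ≈ 2.259

2.259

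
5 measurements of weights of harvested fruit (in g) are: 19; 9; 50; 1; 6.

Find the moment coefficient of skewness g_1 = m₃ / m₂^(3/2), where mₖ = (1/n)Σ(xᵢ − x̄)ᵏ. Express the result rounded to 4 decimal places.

x̄ = (19 + 9 + 50 + 1 + 6) / 5 = 17.0000
deviations (xᵢ − x̄): 2.0000, -8.0000, 33.0000, -16.0000, -11.0000
Σ(xᵢ − x̄)² = 1534.0000 ⇒ m₂ = 1534.0000/5 = 306.80000
Σ(xᵢ − x̄)³ = 30006.0000 ⇒ m₃ = 30006.0000/5 = 6001.20000
m₂^(3/2) = 306.80000^(1.5) = 5373.81898
g_1 = m₃ / m₂^(3/2) = 6001.20000 / 5373.81898 ≈ 1.1167

1.1167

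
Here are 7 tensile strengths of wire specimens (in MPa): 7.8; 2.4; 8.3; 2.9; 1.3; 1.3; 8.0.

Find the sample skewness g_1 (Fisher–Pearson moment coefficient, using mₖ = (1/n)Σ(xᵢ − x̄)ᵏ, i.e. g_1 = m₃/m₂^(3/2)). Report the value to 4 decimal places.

0.2063

x̄ = (7.8 + 2.4 + 8.3 + 2.9 + 1.3 + 1.3 + 8.0) / 7 = 4.5714
deviations (xᵢ − x̄): 3.2286, -2.1714, 3.7286, -1.6714, -3.2714, -3.2714, 3.4286
Σ(xᵢ − x̄)² = 64.9943 ⇒ m₂ = 64.9943/7 = 9.28490
Σ(xᵢ − x̄)³ = 40.8611 ⇒ m₃ = 40.8611/7 = 5.83730
m₂^(3/2) = 9.28490^(1.5) = 28.29213
g_1 = m₃ / m₂^(3/2) = 5.83730 / 28.29213 ≈ 0.2063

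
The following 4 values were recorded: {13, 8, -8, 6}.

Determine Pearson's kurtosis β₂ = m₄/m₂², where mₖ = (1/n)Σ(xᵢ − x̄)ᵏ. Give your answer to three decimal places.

2.116

x̄ = 4.7500
Σ(xᵢ − x̄)² = 242.7500 ⇒ m₂ = 60.68750
Σ(xᵢ − x̄)⁴ = 31173.0781 ⇒ m₄ = 7793.26953
m₂² = 3682.97266
β₂ = m₄/m₂² = 7793.26953 / 3682.97266 ≈ 2.116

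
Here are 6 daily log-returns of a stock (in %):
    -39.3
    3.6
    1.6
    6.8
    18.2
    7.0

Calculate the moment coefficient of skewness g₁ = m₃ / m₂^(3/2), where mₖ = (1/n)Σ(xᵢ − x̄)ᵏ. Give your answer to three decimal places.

x̄ = (-39.3 + 3.6 + 1.6 + 6.8 + 18.2 + 7.0) / 6 = -0.3500
deviations (xᵢ − x̄): -38.9500, 3.9500, 1.9500, 7.1500, 18.5500, 7.3500
Σ(xᵢ − x̄)² = 1985.7550 ⇒ m₂ = 1985.7550/6 = 330.95917
Σ(xᵢ − x̄)³ = -51876.4050 ⇒ m₃ = -51876.4050/6 = -8646.06750
m₂^(3/2) = 330.95917^(1.5) = 6020.90288
g₁ = m₃ / m₂^(3/2) = -8646.06750 / 6020.90288 ≈ -1.436

-1.436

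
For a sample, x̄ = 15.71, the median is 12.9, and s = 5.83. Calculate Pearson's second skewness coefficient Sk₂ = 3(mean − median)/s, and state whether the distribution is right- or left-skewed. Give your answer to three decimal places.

1.446, right-skewed

Sk₂ = 3(15.71 − 12.9) / 5.83 = 3 × 2.8100 / 5.83
    = 8.4300 / 5.83 ≈ 1.446
Sk₂ > 0 ⇒ mean > median ⇒ right-skewed (positive skew).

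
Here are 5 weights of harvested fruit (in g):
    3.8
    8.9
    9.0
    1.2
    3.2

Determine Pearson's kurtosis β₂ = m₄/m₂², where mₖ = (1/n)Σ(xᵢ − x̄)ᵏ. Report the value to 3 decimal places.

1.334

x̄ = 5.2200
Σ(xᵢ − x̄)² = 50.0880 ⇒ m₂ = 10.01760
Σ(xᵢ − x̄)⁴ = 669.4290 ⇒ m₄ = 133.88581
m₂² = 100.35231
β₂ = m₄/m₂² = 133.88581 / 100.35231 ≈ 1.334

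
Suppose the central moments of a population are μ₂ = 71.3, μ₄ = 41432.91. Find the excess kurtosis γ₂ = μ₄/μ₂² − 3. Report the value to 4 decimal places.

5.1502

μ₂² = 71.3² = 5083.69000
μ₄/μ₂² = 41432.91 / 5083.69000 = 8.15016
γ₂ = 8.15016 − 3 ≈ 5.1502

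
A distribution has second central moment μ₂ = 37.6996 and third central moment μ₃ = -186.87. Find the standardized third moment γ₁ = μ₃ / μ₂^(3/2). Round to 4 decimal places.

-0.8073

σ = √μ₂ = √37.6996 = 6.14000
σ³ = μ₂^(3/2) = 231.47554
γ₁ = μ₃/σ³ = -186.87 / 231.47554 ≈ -0.8073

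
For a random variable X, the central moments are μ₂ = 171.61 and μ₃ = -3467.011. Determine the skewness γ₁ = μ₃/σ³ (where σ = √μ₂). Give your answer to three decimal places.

-1.542

σ = √μ₂ = √171.61 = 13.10000
σ³ = μ₂^(3/2) = 2248.09100
γ₁ = μ₃/σ³ = -3467.011 / 2248.09100 ≈ -1.542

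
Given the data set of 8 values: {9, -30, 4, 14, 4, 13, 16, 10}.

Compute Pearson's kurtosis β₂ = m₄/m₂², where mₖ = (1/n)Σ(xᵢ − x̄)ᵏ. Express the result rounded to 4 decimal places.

5.1907

x̄ = 5.0000
Σ(xᵢ − x̄)² = 1534.0000 ⇒ m₂ = 191.75000
Σ(xᵢ − x̄)⁴ = 1526806.0000 ⇒ m₄ = 190850.75000
m₂² = 36768.06250
β₂ = m₄/m₂² = 190850.75000 / 36768.06250 ≈ 5.1907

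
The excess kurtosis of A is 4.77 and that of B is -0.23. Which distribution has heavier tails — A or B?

Higher excess kurtosis ⇒ heavier tails relative to the normal distribution.
4.77 vs -0.23: the larger is 4.77, so A has heavier tails. (A is leptokurtic — heavier-than-normal tails; the other is platykurtic.)

A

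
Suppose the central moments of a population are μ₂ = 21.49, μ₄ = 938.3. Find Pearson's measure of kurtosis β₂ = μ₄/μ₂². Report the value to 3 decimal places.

2.032

μ₂² = 21.49² = 461.82010
μ₄/μ₂² = 938.3 / 461.82010 = 2.03174
β₂ ≈ 2.032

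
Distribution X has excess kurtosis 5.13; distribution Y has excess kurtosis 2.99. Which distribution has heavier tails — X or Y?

X

Higher excess kurtosis ⇒ heavier tails relative to the normal distribution.
5.13 vs 2.99: the larger is 5.13, so X has heavier tails.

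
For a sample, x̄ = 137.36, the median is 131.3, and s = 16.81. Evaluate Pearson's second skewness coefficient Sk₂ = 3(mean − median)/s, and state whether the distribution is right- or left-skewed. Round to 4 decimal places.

Sk₂ = 3(137.36 − 131.3) / 16.81 = 3 × 6.0600 / 16.81
    = 18.1800 / 16.81 ≈ 1.0815
Sk₂ > 0 ⇒ mean > median ⇒ right-skewed (positive skew).

1.0815, right-skewed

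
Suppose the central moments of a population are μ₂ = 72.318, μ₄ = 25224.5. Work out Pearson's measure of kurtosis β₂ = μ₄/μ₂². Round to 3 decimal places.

μ₂² = 72.318² = 5229.89312
μ₄/μ₂² = 25224.5 / 5229.89312 = 4.82314
β₂ ≈ 4.823

4.823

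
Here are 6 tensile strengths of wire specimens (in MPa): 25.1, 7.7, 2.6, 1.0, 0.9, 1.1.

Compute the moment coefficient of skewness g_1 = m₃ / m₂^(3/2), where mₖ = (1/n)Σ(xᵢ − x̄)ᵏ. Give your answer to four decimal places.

x̄ = (25.1 + 7.7 + 2.6 + 1.0 + 0.9 + 1.1) / 6 = 6.4000
deviations (xᵢ − x̄): 18.7000, 1.3000, -3.8000, -5.4000, -5.5000, -5.3000
Σ(xᵢ − x̄)² = 453.3200 ⇒ m₂ = 453.3200/6 = 75.55333
Σ(xᵢ − x̄)³ = 6013.8120 ⇒ m₃ = 6013.8120/6 = 1002.30200
m₂^(3/2) = 75.55333^(1.5) = 656.72031
g_1 = m₃ / m₂^(3/2) = 1002.30200 / 656.72031 ≈ 1.5262

1.5262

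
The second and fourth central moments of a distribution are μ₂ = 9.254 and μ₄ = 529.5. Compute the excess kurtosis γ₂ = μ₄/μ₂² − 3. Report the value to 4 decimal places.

μ₂² = 9.254² = 85.63652
μ₄/μ₂² = 529.5 / 85.63652 = 6.18311
γ₂ = 6.18311 − 3 ≈ 3.1831

3.1831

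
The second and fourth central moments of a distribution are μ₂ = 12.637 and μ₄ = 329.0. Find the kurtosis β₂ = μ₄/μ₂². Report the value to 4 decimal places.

2.0602

μ₂² = 12.637² = 159.69377
μ₄/μ₂² = 329.0 / 159.69377 = 2.06019
β₂ ≈ 2.0602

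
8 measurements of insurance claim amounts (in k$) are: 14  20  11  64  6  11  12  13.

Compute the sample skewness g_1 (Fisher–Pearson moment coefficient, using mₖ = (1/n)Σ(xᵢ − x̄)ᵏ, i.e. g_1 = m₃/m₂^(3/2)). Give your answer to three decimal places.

2.077

x̄ = (14 + 20 + 11 + 64 + 6 + 11 + 12 + 13) / 8 = 18.8750
deviations (xᵢ − x̄): -4.8750, 1.1250, -7.8750, 45.1250, -12.8750, -7.8750, -6.8750, -5.8750
Σ(xᵢ − x̄)² = 2432.8750 ⇒ m₂ = 2432.8750/8 = 304.10938
Σ(xᵢ − x̄)³ = 88133.3438 ⇒ m₃ = 88133.3438/8 = 11016.66797
m₂^(3/2) = 304.10938^(1.5) = 5303.28190
g_1 = m₃ / m₂^(3/2) = 11016.66797 / 5303.28190 ≈ 2.077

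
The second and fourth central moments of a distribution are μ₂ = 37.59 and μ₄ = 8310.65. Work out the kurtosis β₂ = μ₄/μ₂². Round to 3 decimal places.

5.882

μ₂² = 37.59² = 1413.00810
μ₄/μ₂² = 8310.65 / 1413.00810 = 5.88153
β₂ ≈ 5.882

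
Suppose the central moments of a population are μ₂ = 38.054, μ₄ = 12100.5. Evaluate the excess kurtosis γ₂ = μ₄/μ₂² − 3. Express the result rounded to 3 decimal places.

μ₂² = 38.054² = 1448.10692
μ₄/μ₂² = 12100.5 / 1448.10692 = 8.35608
γ₂ = 8.35608 − 3 ≈ 5.356

5.356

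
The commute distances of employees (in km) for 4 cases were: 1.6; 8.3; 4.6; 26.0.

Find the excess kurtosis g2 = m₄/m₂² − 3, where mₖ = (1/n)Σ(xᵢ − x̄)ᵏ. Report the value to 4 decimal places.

x̄ = 10.1250
Σ(xᵢ − x̄)² = 358.5475 ⇒ m₂ = 89.63688
Σ(xᵢ − x̄)⁴ = 69736.5286 ⇒ m₄ = 17434.13214
m₂² = 8034.76936
g2 = m₄/m₂² − 3 = 2.16984 − 3 ≈ -0.8302

-0.8302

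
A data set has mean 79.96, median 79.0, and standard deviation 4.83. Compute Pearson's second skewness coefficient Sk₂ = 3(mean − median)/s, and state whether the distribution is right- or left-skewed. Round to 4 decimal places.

0.5963, right-skewed

Sk₂ = 3(79.96 − 79.0) / 4.83 = 3 × 0.9600 / 4.83
    = 2.8800 / 4.83 ≈ 0.5963
Sk₂ > 0 ⇒ mean > median ⇒ right-skewed (positive skew).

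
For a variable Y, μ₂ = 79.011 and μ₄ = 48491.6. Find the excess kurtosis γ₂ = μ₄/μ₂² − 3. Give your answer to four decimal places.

μ₂² = 79.011² = 6242.73812
μ₄/μ₂² = 48491.6 / 6242.73812 = 7.76768
γ₂ = 7.76768 − 3 ≈ 4.7677

4.7677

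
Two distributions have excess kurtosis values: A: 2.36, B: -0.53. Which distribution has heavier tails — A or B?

Higher excess kurtosis ⇒ heavier tails relative to the normal distribution.
2.36 vs -0.53: the larger is 2.36, so A has heavier tails. (A is leptokurtic — heavier-than-normal tails; the other is platykurtic.)

A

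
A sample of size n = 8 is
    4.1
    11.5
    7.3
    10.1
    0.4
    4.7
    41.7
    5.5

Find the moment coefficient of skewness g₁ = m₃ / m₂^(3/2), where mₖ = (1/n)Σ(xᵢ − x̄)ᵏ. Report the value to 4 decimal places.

x̄ = (4.1 + 11.5 + 7.3 + 10.1 + 0.4 + 4.7 + 41.7 + 5.5) / 8 = 10.6625
deviations (xᵢ − x̄): -6.5625, 0.8375, -3.3625, -0.5625, -10.2625, -5.9625, 31.0375, -5.1625
Σ(xᵢ − x̄)² = 1186.2388 ⇒ m₂ = 1186.2388/8 = 148.27984
Σ(xᵢ − x̄)³ = 28148.6133 ⇒ m₃ = 28148.6133/8 = 3518.57666
m₂^(3/2) = 148.27984^(1.5) = 1805.60679
g₁ = m₃ / m₂^(3/2) = 3518.57666 / 1805.60679 ≈ 1.9487

1.9487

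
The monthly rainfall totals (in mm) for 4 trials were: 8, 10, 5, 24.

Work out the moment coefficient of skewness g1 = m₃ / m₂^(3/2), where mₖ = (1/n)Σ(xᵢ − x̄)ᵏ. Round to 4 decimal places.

x̄ = (8 + 10 + 5 + 24) / 4 = 11.7500
deviations (xᵢ − x̄): -3.7500, -1.7500, -6.7500, 12.2500
Σ(xᵢ − x̄)² = 212.7500 ⇒ m₂ = 212.7500/4 = 53.18750
Σ(xᵢ − x̄)³ = 1472.6250 ⇒ m₃ = 1472.6250/4 = 368.15625
m₂^(3/2) = 53.18750^(1.5) = 387.89516
g1 = m₃ / m₂^(3/2) = 368.15625 / 387.89516 ≈ 0.9491

0.9491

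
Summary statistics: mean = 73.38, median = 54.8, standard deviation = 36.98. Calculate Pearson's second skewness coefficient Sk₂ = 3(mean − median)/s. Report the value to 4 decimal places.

1.5073

Sk₂ = 3(73.38 − 54.8) / 36.98 = 3 × 18.5800 / 36.98
    = 55.7400 / 36.98 ≈ 1.5073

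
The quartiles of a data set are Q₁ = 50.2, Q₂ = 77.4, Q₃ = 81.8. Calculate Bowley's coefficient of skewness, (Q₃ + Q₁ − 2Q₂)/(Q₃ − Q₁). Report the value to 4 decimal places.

-0.7215

numerator: Q₃ + Q₁ − 2Q₂ = 81.8 + 50.2 − 2×77.4 = -22.8000
denominator: Q₃ − Q₁ = 81.8 − 50.2 = 31.6000
Bowley skewness = -22.8000 / 31.6000 ≈ -0.7215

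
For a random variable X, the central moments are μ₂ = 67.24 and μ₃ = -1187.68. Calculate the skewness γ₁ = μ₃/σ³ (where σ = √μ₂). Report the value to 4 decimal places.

-2.1541

σ = √μ₂ = √67.24 = 8.20000
σ³ = μ₂^(3/2) = 551.36800
γ₁ = μ₃/σ³ = -1187.68 / 551.36800 ≈ -2.1541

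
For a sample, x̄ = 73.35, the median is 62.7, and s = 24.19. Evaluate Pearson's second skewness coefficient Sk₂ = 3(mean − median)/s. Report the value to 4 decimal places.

1.3208

Sk₂ = 3(73.35 − 62.7) / 24.19 = 3 × 10.6500 / 24.19
    = 31.9500 / 24.19 ≈ 1.3208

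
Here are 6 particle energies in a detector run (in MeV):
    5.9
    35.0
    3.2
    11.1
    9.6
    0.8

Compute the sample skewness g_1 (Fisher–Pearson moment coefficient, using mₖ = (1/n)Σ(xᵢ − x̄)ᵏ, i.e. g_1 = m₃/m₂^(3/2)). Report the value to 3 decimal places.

x̄ = (5.9 + 35.0 + 3.2 + 11.1 + 9.6 + 0.8) / 6 = 10.9333
deviations (xᵢ − x̄): -5.0333, 24.0667, -7.7333, 0.1667, -1.3333, -10.1333
Σ(xᵢ − x̄)² = 768.8333 ⇒ m₂ = 768.8333/6 = 128.13889
Σ(xᵢ − x̄)³ = 12306.6144 ⇒ m₃ = 12306.6144/6 = 2051.10241
m₂^(3/2) = 128.13889^(1.5) = 1450.51235
g_1 = m₃ / m₂^(3/2) = 2051.10241 / 1450.51235 ≈ 1.414

1.414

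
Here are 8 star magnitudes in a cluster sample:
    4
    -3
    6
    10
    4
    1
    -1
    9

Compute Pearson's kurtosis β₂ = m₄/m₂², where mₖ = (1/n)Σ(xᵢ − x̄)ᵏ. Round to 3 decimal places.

1.821

x̄ = 3.7500
Σ(xᵢ − x̄)² = 147.5000 ⇒ m₂ = 18.43750
Σ(xᵢ − x̄)⁴ = 4953.4063 ⇒ m₄ = 619.17578
m₂² = 339.94141
β₂ = m₄/m₂² = 619.17578 / 339.94141 ≈ 1.821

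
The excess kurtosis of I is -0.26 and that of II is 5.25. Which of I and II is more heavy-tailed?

II

Higher excess kurtosis ⇒ heavier tails relative to the normal distribution.
-0.26 vs 5.25: the larger is 5.25, so II has heavier tails. (II is leptokurtic — heavier-than-normal tails; the other is platykurtic.)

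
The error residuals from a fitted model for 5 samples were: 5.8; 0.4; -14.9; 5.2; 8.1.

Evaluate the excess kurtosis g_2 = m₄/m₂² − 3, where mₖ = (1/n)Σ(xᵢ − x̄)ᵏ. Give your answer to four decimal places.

x̄ = 0.9200
Σ(xᵢ − x̄)² = 344.2280 ⇒ m₂ = 68.84560
Σ(xᵢ − x̄)⁴ = 66196.6867 ⇒ m₄ = 13239.33734
m₂² = 4739.71664
g_2 = m₄/m₂² − 3 = 2.79328 − 3 ≈ -0.2067

-0.2067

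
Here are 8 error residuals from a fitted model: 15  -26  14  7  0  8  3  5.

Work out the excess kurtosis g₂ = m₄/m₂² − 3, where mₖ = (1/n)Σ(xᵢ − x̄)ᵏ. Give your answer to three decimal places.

1.553

x̄ = 3.2500
Σ(xᵢ − x̄)² = 1159.5000 ⇒ m₂ = 144.93750
Σ(xᵢ − x̄)⁴ = 765230.9063 ⇒ m₄ = 95653.86328
m₂² = 21006.87891
g₂ = m₄/m₂² − 3 = 4.55345 − 3 ≈ 1.553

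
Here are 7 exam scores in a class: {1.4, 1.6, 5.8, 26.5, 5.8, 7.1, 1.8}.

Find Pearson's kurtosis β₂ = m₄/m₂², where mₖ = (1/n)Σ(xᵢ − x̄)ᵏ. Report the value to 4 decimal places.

4.5287

x̄ = 7.1429
Σ(xᵢ − x̄)² = 470.5571 ⇒ m₂ = 67.22245
Σ(xᵢ − x̄)⁴ = 143252.3363 ⇒ m₄ = 20464.61947
m₂² = 4518.85765
β₂ = m₄/m₂² = 20464.61947 / 4518.85765 ≈ 4.5287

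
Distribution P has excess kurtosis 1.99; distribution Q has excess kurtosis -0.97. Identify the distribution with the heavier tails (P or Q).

P

Higher excess kurtosis ⇒ heavier tails relative to the normal distribution.
1.99 vs -0.97: the larger is 1.99, so P has heavier tails. (P is leptokurtic — heavier-than-normal tails; the other is platykurtic.)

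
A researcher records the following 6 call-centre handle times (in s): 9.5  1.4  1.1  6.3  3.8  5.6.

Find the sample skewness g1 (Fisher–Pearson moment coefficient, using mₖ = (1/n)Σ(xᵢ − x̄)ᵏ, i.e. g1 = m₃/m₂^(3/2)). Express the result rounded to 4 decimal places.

0.3014

x̄ = (9.5 + 1.4 + 1.1 + 6.3 + 3.8 + 5.6) / 6 = 4.6167
deviations (xᵢ − x̄): 4.8833, -3.2167, -3.5167, 1.6833, -0.8167, 0.9833
Σ(xᵢ − x̄)² = 51.0283 ⇒ m₂ = 51.0283/6 = 8.50472
Σ(xᵢ − x̄)³ = 44.8556 ⇒ m₃ = 44.8556/6 = 7.47593
m₂^(3/2) = 8.50472^(1.5) = 24.80220
g1 = m₃ / m₂^(3/2) = 7.47593 / 24.80220 ≈ 0.3014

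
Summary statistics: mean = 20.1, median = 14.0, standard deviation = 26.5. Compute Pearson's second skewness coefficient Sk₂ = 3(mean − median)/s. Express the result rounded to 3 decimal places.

Sk₂ = 3(20.1 − 14.0) / 26.5 = 3 × 6.1000 / 26.5
    = 18.3000 / 26.5 ≈ 0.691

0.691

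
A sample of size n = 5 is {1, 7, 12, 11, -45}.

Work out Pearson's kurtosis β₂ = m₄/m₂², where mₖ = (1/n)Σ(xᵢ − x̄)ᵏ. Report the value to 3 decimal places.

x̄ = -2.8000
Σ(xᵢ − x̄)² = 2300.8000 ⇒ m₂ = 460.16000
Σ(xᵢ − x̄)⁴ = 3265069.2160 ⇒ m₄ = 653013.84320
m₂² = 211747.22560
β₂ = m₄/m₂² = 653013.84320 / 211747.22560 ≈ 3.084

3.084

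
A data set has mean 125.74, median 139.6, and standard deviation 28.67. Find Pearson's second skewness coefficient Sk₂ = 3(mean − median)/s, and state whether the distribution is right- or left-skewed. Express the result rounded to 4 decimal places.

-1.4503, left-skewed

Sk₂ = 3(125.74 − 139.6) / 28.67 = 3 × -13.8600 / 28.67
    = -41.5800 / 28.67 ≈ -1.4503
Sk₂ < 0 ⇒ mean < median ⇒ left-skewed (negative skew).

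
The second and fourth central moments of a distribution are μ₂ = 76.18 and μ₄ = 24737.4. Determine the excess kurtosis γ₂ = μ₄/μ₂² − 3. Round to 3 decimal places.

1.263

μ₂² = 76.18² = 5803.39240
μ₄/μ₂² = 24737.4 / 5803.39240 = 4.26258
γ₂ = 4.26258 − 3 ≈ 1.263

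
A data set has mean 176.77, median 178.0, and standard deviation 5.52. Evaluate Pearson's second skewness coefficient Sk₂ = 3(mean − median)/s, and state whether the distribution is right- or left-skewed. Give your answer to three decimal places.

Sk₂ = 3(176.77 − 178.0) / 5.52 = 3 × -1.2300 / 5.52
    = -3.6900 / 5.52 ≈ -0.668
Sk₂ < 0 ⇒ mean < median ⇒ left-skewed (negative skew).

-0.668, left-skewed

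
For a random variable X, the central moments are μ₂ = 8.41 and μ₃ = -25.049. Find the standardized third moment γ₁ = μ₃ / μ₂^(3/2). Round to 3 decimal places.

σ = √μ₂ = √8.41 = 2.90000
σ³ = μ₂^(3/2) = 24.38900
γ₁ = μ₃/σ³ = -25.049 / 24.38900 ≈ -1.027

-1.027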